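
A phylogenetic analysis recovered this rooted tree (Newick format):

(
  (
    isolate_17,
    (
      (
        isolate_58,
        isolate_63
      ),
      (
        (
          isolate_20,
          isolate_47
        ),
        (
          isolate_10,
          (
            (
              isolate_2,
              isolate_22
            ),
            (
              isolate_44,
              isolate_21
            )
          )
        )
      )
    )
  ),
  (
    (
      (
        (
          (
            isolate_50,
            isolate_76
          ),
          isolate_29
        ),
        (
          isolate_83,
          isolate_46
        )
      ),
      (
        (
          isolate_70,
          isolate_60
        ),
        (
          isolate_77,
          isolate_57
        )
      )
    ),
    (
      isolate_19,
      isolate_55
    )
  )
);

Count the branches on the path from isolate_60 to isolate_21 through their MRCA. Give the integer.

12

The MRCA of isolate_60 and isolate_21 is the root of the tree.
From isolate_60 up to that node: 5 branches. From isolate_21 up to the same node: 7 branches. Total: 5 + 7 = 12.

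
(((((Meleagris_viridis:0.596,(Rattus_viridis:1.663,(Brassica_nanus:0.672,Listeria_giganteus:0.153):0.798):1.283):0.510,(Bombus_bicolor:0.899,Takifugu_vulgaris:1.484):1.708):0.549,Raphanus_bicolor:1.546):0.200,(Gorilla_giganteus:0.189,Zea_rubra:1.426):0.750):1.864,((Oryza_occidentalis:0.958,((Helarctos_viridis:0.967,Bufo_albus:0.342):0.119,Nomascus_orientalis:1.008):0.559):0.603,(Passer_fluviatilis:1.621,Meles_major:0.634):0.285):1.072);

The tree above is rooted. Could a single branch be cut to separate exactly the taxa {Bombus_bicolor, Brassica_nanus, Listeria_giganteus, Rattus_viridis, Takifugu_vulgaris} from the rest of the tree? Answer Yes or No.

The MRCA of the listed taxa subtends ((Meleagris_viridis,(Rattus_viridis,(Brassica_nanus,Listeria_giganteus))),(Bombus_bicolor,Takifugu_vulgaris)).
That clade also contains Meleagris_viridis, which is not in the proposed group, so the group is not monophyletic.

No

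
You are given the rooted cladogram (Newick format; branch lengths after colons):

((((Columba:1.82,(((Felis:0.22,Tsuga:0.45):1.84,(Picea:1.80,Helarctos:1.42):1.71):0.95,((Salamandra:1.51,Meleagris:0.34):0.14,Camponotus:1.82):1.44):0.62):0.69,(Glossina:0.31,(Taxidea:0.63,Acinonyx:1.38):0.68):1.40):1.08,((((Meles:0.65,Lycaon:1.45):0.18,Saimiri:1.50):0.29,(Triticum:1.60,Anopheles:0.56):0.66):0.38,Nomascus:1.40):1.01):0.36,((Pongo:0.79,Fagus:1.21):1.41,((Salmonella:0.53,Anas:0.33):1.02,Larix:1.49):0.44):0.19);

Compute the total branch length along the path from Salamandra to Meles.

The path runs Salamandra → … → MRCA → … → Meles; the MRCA is the node subtending (((Columba,(((Felis,Tsuga),(Picea,Helarctos)),((Salamandra,Meleagris),Camponotus))),(Glossina,(Taxidea,Acinonyx))),((((Meles,Lycaon),Saimiri),(Triticum,Anopheles)),Nomascus)).
Branch lengths along that path: 1.51 + 0.14 + 1.44 + 0.62 + 0.69 + 1.08 + 1.01 + 0.38 + 0.29 + 0.18 + 0.65 = 7.99.

7.99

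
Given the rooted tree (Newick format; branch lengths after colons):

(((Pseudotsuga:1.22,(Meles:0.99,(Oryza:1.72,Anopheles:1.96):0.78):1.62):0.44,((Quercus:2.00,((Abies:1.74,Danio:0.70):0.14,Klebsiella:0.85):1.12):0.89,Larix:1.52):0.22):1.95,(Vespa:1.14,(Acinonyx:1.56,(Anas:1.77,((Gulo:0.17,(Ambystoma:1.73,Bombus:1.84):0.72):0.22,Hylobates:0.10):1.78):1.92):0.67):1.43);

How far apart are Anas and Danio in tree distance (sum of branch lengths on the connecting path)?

10.81

The path runs Anas → … → MRCA → … → Danio; the MRCA is the root of the tree.
Branch lengths along that path: 1.77 + 1.92 + 0.67 + 1.43 + 1.95 + 0.22 + 0.89 + 1.12 + 0.14 + 0.70 = 10.81.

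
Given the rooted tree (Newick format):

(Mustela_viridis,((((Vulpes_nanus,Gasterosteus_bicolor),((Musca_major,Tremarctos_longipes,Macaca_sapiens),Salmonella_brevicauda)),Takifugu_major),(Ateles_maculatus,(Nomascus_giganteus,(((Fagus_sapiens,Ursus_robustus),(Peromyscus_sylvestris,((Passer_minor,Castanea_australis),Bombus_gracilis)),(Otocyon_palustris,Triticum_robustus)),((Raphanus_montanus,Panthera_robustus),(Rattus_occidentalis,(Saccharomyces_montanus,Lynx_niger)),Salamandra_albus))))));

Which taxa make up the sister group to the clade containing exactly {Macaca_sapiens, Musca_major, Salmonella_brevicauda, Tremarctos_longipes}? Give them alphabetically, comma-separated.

The clade containing exactly {Macaca_sapiens, Musca_major, Salmonella_brevicauda, Tremarctos_longipes} attaches to the tree at the node subtending ((Vulpes_nanus,Gasterosteus_bicolor),((Musca_major,Tremarctos_longipes,Macaca_sapiens),Salmonella_brevicauda)).
The other lineage descending from that same node — the sister group — is (Vulpes_nanus,Gasterosteus_bicolor); its 2 tips in alphabetical order are the answer.

Gasterosteus_bicolor, Vulpes_nanus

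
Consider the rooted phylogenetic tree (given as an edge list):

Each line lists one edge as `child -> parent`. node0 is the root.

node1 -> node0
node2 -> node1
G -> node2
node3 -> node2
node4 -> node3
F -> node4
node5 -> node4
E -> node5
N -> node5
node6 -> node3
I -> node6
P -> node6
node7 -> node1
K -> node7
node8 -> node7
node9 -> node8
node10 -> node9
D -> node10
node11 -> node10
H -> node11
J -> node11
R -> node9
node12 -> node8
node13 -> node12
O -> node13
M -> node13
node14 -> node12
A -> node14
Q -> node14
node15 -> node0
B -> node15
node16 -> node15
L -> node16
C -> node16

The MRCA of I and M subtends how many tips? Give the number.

The MRCA of I and M is the node subtending ((G,((F,(E,N)),(I,P))),(K,(((D,(H,J)),R),((O,M),(A,Q))))).
That clade contains 15 terminal taxa: A, D, E, F, G, H, I, J, K, M, N, O, P, Q, R.

15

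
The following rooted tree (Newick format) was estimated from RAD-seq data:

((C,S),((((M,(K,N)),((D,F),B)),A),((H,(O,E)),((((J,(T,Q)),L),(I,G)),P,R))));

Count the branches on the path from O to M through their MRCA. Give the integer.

The MRCA of O and M is the node subtending ((((M,(K,N)),((D,F),B)),A),((H,(O,E)),((((J,(T,Q)),L),(I,G)),P,R))).
From O up to that node: 4 branches. From M up to the same node: 4 branches. Total: 4 + 4 = 8.

8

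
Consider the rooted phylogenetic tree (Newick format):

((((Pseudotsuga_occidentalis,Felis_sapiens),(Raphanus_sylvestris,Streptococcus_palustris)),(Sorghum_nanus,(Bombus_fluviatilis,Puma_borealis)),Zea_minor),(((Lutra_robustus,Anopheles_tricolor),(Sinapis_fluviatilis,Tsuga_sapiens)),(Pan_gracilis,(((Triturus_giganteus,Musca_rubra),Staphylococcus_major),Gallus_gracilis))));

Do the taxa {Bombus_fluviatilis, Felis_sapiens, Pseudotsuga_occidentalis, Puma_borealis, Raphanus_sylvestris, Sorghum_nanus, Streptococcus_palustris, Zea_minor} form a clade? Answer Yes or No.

Yes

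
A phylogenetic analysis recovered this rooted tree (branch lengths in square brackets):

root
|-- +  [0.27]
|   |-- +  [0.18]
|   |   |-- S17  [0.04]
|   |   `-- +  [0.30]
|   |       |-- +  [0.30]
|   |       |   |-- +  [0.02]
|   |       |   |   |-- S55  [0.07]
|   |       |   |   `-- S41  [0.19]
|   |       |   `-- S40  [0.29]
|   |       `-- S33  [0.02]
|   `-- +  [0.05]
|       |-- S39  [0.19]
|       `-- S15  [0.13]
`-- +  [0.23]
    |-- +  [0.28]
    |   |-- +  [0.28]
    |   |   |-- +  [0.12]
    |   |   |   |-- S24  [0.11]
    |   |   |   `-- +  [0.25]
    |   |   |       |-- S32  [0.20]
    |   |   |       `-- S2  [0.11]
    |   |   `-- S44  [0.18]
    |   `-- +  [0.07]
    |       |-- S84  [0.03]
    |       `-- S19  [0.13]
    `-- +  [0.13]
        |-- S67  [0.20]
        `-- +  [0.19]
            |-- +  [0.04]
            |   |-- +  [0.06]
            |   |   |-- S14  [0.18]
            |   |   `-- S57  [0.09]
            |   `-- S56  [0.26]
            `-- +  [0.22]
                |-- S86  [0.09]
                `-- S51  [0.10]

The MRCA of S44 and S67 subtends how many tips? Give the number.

The MRCA of S44 and S67 is the node subtending ((((S24,(S32,S2)),S44),(S84,S19)),(S67,(((S14,S57),S56),(S86,S51)))).
That clade contains 12 terminal taxa: S14, S19, S2, S24, S32, S44, S51, S56, S57, S67, S84, S86.

12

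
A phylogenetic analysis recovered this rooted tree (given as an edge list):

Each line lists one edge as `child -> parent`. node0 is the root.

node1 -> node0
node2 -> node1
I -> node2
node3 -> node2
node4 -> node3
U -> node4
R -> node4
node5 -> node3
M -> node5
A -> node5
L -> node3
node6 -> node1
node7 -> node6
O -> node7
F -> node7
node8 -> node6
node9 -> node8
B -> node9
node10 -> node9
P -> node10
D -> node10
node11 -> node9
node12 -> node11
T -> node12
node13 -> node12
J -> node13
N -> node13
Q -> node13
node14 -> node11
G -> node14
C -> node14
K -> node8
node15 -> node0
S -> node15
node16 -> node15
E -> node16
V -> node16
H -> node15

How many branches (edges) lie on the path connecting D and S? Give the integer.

8

The MRCA of D and S is the root of the tree.
From D up to that node: 6 branches. From S up to the same node: 2 branches. Total: 6 + 2 = 8.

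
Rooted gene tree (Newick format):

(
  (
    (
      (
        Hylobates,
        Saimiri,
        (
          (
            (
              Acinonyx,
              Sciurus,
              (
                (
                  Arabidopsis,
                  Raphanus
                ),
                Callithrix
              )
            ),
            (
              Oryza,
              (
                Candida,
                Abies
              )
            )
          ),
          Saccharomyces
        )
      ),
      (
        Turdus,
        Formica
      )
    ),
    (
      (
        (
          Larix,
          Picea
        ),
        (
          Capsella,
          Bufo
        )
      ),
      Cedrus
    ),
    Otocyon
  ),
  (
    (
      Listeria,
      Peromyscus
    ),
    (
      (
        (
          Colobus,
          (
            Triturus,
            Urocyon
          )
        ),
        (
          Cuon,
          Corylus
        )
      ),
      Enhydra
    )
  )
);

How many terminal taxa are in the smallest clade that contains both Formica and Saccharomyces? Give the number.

13

The MRCA of Formica and Saccharomyces is the node subtending ((Hylobates,Saimiri,(((Acinonyx,Sciurus,((Arabidopsis,Raphanus),Callithrix)),(Oryza,(Candida,Abies))),Saccharomyces)),(Turdus,Formica)).
That clade contains 13 terminal taxa: Abies, Acinonyx, Arabidopsis, Callithrix, Candida, Formica, Hylobates, Oryza, Raphanus, Saccharomyces, Saimiri, Sciurus, Turdus.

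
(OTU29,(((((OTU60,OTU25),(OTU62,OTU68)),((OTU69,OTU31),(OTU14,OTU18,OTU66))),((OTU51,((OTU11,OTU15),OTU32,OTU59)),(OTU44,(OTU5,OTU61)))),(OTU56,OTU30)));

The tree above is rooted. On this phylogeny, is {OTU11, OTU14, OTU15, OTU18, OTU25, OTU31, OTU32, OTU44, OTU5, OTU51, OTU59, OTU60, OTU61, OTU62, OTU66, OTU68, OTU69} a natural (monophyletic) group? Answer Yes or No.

The most recent common ancestor of these taxa subtends ((((OTU60,OTU25),(OTU62,OTU68)),((OTU69,OTU31),(OTU14,OTU18,OTU66))),((OTU51,((OTU11,OTU15),OTU32,OTU59)),(OTU44,(OTU5,OTU61)))).
That clade has exactly 17 tips — every listed taxon and nothing else — so the group is monophyletic.

Yes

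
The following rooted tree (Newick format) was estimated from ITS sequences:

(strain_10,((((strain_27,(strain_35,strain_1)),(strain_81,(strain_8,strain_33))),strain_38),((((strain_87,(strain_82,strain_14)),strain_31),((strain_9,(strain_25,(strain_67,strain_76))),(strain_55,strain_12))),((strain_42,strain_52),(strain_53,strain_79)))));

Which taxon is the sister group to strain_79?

strain_53

strain_79 attaches to the tree at the node subtending (strain_53,strain_79).
The other lineage descending from that same node — the sister group — is the single tip strain_53.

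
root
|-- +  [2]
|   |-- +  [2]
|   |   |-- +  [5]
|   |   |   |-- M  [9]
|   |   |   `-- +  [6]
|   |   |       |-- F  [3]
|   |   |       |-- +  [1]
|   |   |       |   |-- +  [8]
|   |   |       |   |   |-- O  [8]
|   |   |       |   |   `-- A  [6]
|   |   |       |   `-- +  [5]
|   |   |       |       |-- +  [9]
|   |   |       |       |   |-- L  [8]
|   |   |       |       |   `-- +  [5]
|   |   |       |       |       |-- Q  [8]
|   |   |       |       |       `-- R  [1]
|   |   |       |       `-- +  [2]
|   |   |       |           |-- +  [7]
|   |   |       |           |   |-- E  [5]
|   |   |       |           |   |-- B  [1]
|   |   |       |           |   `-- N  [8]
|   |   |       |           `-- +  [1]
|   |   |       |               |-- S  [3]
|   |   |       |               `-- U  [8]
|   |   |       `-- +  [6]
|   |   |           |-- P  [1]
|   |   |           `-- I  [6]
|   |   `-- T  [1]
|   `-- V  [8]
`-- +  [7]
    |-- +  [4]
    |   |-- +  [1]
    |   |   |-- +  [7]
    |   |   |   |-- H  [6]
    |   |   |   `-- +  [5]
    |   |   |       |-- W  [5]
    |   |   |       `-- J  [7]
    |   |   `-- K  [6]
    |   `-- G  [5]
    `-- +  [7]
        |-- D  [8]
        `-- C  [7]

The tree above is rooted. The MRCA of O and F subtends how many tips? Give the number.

The MRCA of O and F is the node subtending (F,((O,A),((L,(Q,R)),((E,B,N),(S,U)))),(P,I)).
That clade contains 13 terminal taxa: A, B, E, F, I, L, N, O, P, Q, R, S, U.

13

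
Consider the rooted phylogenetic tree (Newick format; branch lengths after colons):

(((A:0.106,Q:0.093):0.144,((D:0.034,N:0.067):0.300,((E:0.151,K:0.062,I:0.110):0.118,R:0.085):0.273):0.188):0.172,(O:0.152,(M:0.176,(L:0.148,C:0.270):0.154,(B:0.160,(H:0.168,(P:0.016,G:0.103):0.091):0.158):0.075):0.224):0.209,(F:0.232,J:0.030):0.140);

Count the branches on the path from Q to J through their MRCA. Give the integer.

5

The MRCA of Q and J is the root of the tree.
From Q up to that node: 3 branches. From J up to the same node: 2 branches. Total: 3 + 2 = 5.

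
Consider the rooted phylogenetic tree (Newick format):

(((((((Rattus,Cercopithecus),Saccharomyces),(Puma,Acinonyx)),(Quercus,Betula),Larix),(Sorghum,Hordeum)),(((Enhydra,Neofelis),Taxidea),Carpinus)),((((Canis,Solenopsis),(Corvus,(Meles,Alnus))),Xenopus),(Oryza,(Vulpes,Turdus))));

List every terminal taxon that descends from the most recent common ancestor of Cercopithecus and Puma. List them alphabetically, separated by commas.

Tracing Cercopithecus: it sits inside (Rattus,Cercopithecus).
Tracing Puma: it sits inside (Puma,Acinonyx).
The smallest clade enclosing both is (((Rattus,Cercopithecus),Saccharomyces),(Puma,Acinonyx)); the answer is its 5 terminal taxa in alphabetical order.

Acinonyx, Cercopithecus, Puma, Rattus, Saccharomyces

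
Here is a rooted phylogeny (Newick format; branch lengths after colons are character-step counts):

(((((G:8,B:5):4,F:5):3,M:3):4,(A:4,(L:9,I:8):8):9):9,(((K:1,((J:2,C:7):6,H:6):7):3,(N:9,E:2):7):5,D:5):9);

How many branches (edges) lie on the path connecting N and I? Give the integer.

The MRCA of N and I is the root of the tree.
From N up to that node: 4 branches. From I up to the same node: 4 branches. Total: 4 + 4 = 8.

8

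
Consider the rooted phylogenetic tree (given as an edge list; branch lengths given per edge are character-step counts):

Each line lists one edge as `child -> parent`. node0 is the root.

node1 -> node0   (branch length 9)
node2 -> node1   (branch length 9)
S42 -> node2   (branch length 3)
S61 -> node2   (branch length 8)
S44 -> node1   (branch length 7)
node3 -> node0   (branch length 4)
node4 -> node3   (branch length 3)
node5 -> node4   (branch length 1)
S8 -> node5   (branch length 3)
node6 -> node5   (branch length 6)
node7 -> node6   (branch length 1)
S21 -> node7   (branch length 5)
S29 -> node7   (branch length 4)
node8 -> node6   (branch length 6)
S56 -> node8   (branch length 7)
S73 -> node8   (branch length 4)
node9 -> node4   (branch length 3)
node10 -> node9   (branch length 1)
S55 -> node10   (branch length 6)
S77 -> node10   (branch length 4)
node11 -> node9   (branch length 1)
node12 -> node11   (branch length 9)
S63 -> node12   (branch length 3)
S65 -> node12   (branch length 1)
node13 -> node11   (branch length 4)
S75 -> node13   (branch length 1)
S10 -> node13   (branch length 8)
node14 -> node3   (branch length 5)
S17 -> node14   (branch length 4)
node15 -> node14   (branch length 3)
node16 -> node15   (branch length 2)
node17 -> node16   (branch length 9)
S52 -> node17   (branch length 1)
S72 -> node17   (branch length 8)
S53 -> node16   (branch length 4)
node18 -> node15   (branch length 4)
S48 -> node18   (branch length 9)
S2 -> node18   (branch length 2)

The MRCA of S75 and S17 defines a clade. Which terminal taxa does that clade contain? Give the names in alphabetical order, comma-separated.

Tracing S75: it sits inside (S75,S10).
Tracing S17: it sits inside (S17,(((S52,S72),S53),(S48,S2))).
The smallest clade enclosing both is (((S8,((S21,S29),(S56,S73))),((S55,S77),((S63,S65),(S75,S10)))),(S17,(((S52,S72),S53),(S48,S2)))); the answer is its 17 terminal taxa in alphabetical order.

S10, S17, S2, S21, S29, S48, S52, S53, S55, S56, S63, S65, S72, S73, S75, S77, S8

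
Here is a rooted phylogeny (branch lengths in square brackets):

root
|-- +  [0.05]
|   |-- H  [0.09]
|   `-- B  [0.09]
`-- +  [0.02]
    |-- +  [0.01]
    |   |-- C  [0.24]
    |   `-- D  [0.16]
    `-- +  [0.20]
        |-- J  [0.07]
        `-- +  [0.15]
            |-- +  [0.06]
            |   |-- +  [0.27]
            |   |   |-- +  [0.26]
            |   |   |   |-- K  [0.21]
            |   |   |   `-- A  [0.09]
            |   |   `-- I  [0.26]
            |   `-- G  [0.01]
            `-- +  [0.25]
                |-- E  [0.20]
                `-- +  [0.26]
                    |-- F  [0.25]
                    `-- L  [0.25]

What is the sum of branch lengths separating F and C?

1.36

The path runs F → … → MRCA → … → C; the MRCA is the node subtending ((C,D),(J,((((K,A),I),G),(E,(F,L))))).
Branch lengths along that path: 0.25 + 0.26 + 0.25 + 0.15 + 0.20 + 0.01 + 0.24 = 1.36.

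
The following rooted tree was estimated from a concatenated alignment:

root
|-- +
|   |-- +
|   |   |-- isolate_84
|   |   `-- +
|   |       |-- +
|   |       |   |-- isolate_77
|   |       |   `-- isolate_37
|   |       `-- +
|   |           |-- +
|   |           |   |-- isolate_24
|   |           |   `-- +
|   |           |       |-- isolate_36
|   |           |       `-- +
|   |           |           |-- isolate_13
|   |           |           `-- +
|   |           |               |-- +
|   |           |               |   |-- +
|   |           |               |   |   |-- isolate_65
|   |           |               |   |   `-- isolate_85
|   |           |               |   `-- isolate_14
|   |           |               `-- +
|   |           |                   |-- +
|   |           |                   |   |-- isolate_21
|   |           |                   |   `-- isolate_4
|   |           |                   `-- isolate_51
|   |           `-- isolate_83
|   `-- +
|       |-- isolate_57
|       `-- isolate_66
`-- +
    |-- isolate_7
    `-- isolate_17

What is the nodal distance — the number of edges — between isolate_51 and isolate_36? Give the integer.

The MRCA of isolate_51 and isolate_36 is the node subtending (isolate_36,(isolate_13,(((isolate_65,isolate_85),isolate_14),((isolate_21,isolate_4),isolate_51)))).
From isolate_51 up to that node: 4 branches. From isolate_36 up to the same node: 1 branch. Total: 4 + 1 = 5.

5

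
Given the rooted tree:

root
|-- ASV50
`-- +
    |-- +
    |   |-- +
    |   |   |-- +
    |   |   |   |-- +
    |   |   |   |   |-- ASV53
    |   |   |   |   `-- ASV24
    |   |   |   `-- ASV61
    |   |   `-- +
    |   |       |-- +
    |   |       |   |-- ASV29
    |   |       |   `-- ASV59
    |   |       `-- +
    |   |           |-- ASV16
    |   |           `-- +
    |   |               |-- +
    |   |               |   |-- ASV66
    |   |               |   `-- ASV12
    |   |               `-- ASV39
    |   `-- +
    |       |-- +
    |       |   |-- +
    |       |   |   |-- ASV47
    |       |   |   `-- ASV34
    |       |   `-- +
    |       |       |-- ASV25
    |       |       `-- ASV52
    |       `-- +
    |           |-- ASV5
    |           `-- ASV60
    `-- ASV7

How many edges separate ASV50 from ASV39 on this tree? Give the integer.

The MRCA of ASV50 and ASV39 is the root of the tree.
From ASV50 up to that node: 1 branch. From ASV39 up to the same node: 7 branches. Total: 1 + 7 = 8.

8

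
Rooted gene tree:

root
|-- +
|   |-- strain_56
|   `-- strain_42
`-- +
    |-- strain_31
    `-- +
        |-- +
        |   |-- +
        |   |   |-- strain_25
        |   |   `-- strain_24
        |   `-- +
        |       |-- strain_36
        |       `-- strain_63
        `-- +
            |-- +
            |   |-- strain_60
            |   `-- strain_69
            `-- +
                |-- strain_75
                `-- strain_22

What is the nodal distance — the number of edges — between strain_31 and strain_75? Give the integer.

5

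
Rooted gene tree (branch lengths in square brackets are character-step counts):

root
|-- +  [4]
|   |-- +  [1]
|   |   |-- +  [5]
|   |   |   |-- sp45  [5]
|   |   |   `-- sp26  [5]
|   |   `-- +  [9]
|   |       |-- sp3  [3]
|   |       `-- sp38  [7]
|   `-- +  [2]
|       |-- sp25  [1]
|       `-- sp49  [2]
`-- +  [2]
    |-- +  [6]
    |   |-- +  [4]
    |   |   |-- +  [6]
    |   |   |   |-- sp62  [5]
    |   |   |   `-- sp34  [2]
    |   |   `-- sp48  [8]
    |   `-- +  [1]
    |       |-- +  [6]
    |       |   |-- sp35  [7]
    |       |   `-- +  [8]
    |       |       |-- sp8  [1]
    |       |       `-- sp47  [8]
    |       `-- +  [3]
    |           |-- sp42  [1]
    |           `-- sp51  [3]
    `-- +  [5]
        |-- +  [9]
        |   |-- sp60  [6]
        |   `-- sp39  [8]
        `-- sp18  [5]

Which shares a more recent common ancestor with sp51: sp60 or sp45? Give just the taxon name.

The MRCA of sp51 and sp60 subtends ((((sp62,sp34),sp48),((sp35,(sp8,sp47)),(sp42,sp51))),((sp60,sp39),sp18)) (11 taxa).
The MRCA of sp51 and sp45 is the root, subtending the entire tree (17 taxa).
The first is nested inside the second, so sp51 shares a more recent common ancestor with sp60.

sp60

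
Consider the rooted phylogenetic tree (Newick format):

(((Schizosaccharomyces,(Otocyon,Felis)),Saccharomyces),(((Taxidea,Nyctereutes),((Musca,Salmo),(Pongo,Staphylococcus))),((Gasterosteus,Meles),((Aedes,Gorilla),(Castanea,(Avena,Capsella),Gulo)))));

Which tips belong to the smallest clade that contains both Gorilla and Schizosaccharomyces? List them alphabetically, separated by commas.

Aedes, Avena, Capsella, Castanea, Felis, Gasterosteus, Gorilla, Gulo, Meles, Musca, Nyctereutes, Otocyon, Pongo, Saccharomyces, Salmo, Schizosaccharomyces, Staphylococcus, Taxidea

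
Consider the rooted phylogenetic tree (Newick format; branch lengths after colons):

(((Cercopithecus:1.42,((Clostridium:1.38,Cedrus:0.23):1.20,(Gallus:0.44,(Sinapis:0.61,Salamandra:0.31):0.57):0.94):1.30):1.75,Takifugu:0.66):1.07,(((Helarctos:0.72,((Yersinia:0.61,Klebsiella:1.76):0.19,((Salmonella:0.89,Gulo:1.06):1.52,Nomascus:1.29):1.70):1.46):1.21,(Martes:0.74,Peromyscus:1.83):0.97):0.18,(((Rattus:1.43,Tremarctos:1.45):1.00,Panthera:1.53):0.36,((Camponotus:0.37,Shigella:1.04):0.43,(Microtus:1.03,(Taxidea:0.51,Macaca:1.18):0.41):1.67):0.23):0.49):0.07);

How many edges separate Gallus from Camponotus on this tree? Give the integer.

The MRCA of Gallus and Camponotus is the root of the tree.
From Gallus up to that node: 5 branches. From Camponotus up to the same node: 5 branches. Total: 5 + 5 = 10.

10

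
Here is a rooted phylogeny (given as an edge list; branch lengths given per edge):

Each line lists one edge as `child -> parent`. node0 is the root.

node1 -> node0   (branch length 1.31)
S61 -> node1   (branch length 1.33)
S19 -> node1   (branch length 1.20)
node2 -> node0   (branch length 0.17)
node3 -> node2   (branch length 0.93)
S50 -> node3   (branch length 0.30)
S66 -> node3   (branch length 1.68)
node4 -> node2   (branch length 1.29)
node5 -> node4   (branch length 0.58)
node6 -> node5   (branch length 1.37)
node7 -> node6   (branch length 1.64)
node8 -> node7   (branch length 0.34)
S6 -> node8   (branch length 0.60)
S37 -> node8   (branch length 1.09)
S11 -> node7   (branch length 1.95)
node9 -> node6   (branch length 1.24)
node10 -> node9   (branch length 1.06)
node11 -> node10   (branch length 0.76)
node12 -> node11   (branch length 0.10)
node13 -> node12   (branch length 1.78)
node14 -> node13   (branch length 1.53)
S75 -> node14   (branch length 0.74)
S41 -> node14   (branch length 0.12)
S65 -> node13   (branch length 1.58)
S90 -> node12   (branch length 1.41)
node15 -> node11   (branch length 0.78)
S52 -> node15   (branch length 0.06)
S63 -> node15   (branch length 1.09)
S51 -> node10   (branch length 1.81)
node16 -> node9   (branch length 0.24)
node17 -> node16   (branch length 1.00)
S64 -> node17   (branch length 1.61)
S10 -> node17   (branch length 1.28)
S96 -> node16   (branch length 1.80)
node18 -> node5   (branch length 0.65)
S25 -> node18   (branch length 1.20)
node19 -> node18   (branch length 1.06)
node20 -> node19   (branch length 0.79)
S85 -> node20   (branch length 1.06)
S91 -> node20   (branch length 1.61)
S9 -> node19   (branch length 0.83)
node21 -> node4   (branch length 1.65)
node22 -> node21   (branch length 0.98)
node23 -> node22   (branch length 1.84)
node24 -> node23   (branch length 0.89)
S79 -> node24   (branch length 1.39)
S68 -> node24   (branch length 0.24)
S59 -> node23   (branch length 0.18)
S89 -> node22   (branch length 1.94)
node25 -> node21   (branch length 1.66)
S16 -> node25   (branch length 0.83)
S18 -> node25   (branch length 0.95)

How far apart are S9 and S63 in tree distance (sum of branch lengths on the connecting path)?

The path runs S9 → … → MRCA → … → S63; the MRCA is the node subtending ((((S6,S37),S11),((((((S75,S41),S65),S90),(S52,S63)),S51),((S64,S10),S96))),(S25,((S85,S91),S9))).
Branch lengths along that path: 0.83 + 1.06 + 0.65 + 1.37 + 1.24 + 1.06 + 0.76 + 0.78 + 1.09 = 8.84.

8.84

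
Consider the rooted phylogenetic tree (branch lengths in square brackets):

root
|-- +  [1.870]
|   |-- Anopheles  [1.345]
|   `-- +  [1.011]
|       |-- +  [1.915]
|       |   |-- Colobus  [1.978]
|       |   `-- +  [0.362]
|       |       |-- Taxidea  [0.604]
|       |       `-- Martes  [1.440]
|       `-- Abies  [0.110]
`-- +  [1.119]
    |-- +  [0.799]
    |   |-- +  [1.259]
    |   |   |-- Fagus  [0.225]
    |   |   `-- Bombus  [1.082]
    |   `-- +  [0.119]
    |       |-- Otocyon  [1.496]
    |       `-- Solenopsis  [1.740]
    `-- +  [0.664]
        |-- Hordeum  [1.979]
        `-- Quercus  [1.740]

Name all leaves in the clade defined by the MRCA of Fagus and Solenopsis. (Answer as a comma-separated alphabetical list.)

Bombus, Fagus, Otocyon, Solenopsis

Tracing Fagus: it sits inside (Fagus,Bombus).
Tracing Solenopsis: it sits inside (Otocyon,Solenopsis).
The smallest clade enclosing both is ((Fagus,Bombus),(Otocyon,Solenopsis)); the answer is its 4 terminal taxa in alphabetical order.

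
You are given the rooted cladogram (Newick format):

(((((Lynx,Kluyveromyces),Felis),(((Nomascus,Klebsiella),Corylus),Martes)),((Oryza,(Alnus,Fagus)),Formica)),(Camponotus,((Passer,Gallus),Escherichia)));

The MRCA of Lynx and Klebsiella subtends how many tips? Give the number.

The MRCA of Lynx and Klebsiella is the node subtending (((Lynx,Kluyveromyces),Felis),(((Nomascus,Klebsiella),Corylus),Martes)).
That clade contains 7 terminal taxa: Corylus, Felis, Klebsiella, Kluyveromyces, Lynx, Martes, Nomascus.

7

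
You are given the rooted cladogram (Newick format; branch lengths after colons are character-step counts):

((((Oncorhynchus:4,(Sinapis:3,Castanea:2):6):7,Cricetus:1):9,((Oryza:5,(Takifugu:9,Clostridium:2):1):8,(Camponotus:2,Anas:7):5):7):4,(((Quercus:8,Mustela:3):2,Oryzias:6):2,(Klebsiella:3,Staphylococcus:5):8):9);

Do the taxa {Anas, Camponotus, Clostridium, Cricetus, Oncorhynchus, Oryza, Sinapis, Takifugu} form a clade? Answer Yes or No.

The MRCA of the listed taxa subtends (((Oncorhynchus,(Sinapis,Castanea)),Cricetus),((Oryza,(Takifugu,Clostridium)),(Camponotus,Anas))).
That clade also contains Castanea, which is not in the proposed group, so the group is not monophyletic.

No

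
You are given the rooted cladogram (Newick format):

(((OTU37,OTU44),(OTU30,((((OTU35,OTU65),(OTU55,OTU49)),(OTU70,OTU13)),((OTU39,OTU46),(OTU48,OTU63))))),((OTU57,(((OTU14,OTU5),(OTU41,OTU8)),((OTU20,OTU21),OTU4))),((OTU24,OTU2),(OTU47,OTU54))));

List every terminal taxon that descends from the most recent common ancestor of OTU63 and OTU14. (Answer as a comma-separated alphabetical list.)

OTU13, OTU14, OTU2, OTU20, OTU21, OTU24, OTU30, OTU35, OTU37, OTU39, OTU4, OTU41, OTU44, OTU46, OTU47, OTU48, OTU49, OTU5, OTU54, OTU55, OTU57, OTU63, OTU65, OTU70, OTU8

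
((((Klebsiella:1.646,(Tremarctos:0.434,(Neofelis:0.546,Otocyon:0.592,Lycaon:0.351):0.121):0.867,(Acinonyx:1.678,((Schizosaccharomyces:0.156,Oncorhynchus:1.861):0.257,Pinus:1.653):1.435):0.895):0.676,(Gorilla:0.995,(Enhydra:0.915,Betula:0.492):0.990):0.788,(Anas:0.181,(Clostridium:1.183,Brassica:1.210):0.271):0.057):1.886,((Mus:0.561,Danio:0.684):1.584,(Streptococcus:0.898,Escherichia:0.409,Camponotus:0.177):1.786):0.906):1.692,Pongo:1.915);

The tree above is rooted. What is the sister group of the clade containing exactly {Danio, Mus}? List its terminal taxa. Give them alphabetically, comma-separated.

The clade containing exactly {Danio, Mus} attaches to the tree at the node subtending ((Mus,Danio),(Streptococcus,Escherichia,Camponotus)).
The other lineage descending from that same node — the sister group — is (Streptococcus,Escherichia,Camponotus); its 3 tips in alphabetical order are the answer.

Camponotus, Escherichia, Streptococcus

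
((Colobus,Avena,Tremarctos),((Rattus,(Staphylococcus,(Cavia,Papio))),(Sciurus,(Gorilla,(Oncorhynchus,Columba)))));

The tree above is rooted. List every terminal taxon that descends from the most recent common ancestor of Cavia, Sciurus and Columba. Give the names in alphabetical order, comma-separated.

Tracing Cavia: it sits inside (Cavia,Papio).
Tracing Sciurus: it sits inside (Sciurus,(Gorilla,(Oncorhynchus,Columba))).
Tracing Columba: it sits inside (Oncorhynchus,Columba).
The smallest clade enclosing all 3 is ((Rattus,(Staphylococcus,(Cavia,Papio))),(Sciurus,(Gorilla,(Oncorhynchus,Columba)))); the answer is its 8 terminal taxa in alphabetical order.

Cavia, Columba, Gorilla, Oncorhynchus, Papio, Rattus, Sciurus, Staphylococcus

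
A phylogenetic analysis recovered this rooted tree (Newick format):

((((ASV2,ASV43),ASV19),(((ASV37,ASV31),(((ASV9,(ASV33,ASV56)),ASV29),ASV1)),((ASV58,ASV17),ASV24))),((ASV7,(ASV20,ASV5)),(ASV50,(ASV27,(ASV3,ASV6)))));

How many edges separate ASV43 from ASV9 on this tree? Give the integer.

The MRCA of ASV43 and ASV9 is the node subtending (((ASV2,ASV43),ASV19),(((ASV37,ASV31),(((ASV9,(ASV33,ASV56)),ASV29),ASV1)),((ASV58,ASV17),ASV24))).
From ASV43 up to that node: 3 branches. From ASV9 up to the same node: 6 branches. Total: 3 + 6 = 9.

9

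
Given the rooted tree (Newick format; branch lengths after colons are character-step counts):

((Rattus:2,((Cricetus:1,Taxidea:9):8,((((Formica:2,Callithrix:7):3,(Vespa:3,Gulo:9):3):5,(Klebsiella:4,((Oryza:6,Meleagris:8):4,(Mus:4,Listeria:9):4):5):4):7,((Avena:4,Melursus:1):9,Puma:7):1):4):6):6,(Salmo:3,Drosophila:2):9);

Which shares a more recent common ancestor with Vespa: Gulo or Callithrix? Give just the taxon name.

Gulo

The MRCA of Vespa and Gulo subtends (Vespa,Gulo) (2 taxa).
The MRCA of Vespa and Callithrix subtends ((Formica,Callithrix),(Vespa,Gulo)) (4 taxa).
The first is nested inside the second, so Vespa shares a more recent common ancestor with Gulo.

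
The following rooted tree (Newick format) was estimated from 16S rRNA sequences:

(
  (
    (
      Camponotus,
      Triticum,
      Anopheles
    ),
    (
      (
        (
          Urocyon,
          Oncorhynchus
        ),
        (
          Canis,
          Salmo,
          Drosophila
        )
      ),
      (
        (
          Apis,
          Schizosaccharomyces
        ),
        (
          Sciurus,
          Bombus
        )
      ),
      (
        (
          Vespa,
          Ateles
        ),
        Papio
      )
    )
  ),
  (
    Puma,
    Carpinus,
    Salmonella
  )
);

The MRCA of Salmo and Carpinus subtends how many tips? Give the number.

The MRCA of Salmo and Carpinus is the root, so the clade is the entire tree.
That clade contains 18 terminal taxa: Anopheles, Apis, Ateles, Bombus, Camponotus, Canis, Carpinus, Drosophila, Oncorhynchus, Papio, Puma, Salmo, Salmonella, Schizosaccharomyces, Sciurus, Triticum, Urocyon, Vespa.

18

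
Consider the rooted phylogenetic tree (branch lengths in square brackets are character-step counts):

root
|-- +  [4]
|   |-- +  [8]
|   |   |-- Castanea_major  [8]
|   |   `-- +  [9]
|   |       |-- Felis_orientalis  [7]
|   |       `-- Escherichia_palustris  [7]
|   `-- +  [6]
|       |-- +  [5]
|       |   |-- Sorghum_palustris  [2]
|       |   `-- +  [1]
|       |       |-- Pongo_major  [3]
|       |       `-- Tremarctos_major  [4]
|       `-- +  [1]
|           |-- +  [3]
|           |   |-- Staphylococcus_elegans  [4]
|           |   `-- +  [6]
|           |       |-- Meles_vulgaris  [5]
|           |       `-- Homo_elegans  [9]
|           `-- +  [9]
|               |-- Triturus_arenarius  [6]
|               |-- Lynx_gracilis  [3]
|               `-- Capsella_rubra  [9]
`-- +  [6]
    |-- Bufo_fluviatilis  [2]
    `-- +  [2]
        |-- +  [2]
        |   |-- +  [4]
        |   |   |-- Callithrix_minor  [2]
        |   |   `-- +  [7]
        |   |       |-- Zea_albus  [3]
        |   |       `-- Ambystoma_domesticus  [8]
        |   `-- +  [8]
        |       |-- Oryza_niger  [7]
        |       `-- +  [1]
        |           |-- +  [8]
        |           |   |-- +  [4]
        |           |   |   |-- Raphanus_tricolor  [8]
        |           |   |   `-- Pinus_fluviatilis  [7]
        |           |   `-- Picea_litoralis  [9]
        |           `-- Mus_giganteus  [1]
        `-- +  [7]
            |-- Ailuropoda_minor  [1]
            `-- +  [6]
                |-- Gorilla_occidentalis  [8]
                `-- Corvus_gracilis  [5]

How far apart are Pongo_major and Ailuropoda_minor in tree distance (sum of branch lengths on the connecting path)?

The path runs Pongo_major → … → MRCA → … → Ailuropoda_minor; the MRCA is the root of the tree.
Branch lengths along that path: 3 + 1 + 5 + 6 + 4 + 6 + 2 + 7 + 1 = 35.

35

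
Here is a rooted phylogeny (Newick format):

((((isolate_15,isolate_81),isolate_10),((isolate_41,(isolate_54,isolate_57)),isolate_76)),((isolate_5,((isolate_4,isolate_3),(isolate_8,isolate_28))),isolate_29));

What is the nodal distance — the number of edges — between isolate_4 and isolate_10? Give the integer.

8

The MRCA of isolate_4 and isolate_10 is the root of the tree.
From isolate_4 up to that node: 5 branches. From isolate_10 up to the same node: 3 branches. Total: 5 + 3 = 8.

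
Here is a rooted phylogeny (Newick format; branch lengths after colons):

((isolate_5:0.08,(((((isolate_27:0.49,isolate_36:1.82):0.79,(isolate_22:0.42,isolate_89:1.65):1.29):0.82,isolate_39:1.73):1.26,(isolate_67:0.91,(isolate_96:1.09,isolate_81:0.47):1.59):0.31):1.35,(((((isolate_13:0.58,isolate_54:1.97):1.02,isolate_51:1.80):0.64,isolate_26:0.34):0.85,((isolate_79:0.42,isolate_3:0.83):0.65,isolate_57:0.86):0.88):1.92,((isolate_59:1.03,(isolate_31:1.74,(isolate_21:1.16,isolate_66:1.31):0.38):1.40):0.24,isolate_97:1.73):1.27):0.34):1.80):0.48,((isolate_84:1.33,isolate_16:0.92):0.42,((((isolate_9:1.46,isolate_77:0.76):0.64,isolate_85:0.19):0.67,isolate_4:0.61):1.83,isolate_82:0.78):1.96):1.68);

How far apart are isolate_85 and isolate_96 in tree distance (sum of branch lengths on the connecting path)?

12.95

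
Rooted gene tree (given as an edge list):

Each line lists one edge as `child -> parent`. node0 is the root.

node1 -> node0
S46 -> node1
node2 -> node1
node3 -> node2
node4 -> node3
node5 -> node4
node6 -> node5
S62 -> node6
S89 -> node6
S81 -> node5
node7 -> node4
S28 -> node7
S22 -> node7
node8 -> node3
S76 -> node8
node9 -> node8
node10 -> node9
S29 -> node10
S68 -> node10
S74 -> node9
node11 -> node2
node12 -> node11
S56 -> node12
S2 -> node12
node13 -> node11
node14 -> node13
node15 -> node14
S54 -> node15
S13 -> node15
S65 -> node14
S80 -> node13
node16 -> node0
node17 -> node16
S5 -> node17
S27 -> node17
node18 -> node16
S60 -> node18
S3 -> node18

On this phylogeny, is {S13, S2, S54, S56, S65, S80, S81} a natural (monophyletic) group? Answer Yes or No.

No

The MRCA of the listed taxa subtends (((((S62,S89),S81),(S28,S22)),(S76,((S29,S68),S74))),((S56,S2),(((S54,S13),S65),S80))).
That clade also contains S22, S28, S29, S62, S68, S74, S76, S89, which are not in the proposed group, so the group is not monophyletic.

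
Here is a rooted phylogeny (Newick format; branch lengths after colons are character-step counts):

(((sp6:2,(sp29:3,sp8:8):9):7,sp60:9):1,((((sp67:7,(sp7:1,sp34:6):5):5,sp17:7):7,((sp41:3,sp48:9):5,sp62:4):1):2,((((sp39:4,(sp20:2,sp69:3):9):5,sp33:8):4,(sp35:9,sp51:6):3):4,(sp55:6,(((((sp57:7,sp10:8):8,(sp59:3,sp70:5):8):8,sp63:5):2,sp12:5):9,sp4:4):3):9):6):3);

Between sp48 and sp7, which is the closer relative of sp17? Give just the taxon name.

sp7

The MRCA of sp17 and sp7 subtends ((sp67,(sp7,sp34)),sp17) (4 taxa).
The MRCA of sp17 and sp48 subtends (((sp67,(sp7,sp34)),sp17),((sp41,sp48),sp62)) (7 taxa).
The first is nested inside the second, so sp17 shares a more recent common ancestor with sp7.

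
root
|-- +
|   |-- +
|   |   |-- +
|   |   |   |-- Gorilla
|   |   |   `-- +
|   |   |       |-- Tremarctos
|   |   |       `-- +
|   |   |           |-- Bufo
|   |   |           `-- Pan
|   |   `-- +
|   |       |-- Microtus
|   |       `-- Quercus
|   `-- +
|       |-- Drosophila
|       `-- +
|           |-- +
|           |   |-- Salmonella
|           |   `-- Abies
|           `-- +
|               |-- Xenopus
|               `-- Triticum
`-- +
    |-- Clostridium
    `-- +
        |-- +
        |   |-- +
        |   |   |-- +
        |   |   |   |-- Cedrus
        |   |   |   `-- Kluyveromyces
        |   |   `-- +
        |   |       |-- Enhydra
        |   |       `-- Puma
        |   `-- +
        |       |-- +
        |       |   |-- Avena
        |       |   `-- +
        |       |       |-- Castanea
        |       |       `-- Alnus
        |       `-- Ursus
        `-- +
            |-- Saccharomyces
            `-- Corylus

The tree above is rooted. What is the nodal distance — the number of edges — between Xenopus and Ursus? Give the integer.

The MRCA of Xenopus and Ursus is the root of the tree.
From Xenopus up to that node: 5 branches. From Ursus up to the same node: 5 branches. Total: 5 + 5 = 10.

10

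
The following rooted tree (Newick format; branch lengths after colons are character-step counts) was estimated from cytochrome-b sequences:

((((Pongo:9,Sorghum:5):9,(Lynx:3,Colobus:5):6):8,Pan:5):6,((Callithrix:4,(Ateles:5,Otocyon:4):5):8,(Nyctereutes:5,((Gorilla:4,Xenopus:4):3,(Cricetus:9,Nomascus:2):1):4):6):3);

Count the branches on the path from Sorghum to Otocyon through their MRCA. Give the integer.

The MRCA of Sorghum and Otocyon is the root of the tree.
From Sorghum up to that node: 4 branches. From Otocyon up to the same node: 4 branches. Total: 4 + 4 = 8.

8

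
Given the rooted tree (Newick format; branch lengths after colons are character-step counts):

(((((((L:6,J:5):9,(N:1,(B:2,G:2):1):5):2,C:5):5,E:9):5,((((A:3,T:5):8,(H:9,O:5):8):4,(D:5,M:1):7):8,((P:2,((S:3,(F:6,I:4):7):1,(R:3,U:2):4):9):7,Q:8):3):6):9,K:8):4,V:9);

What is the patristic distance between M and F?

The path runs M → … → MRCA → … → F; the MRCA is the node subtending ((((A,T),(H,O)),(D,M)),((P,((S,(F,I)),(R,U))),Q)).
Branch lengths along that path: 1 + 7 + 8 + 3 + 7 + 9 + 1 + 7 + 6 = 49.

49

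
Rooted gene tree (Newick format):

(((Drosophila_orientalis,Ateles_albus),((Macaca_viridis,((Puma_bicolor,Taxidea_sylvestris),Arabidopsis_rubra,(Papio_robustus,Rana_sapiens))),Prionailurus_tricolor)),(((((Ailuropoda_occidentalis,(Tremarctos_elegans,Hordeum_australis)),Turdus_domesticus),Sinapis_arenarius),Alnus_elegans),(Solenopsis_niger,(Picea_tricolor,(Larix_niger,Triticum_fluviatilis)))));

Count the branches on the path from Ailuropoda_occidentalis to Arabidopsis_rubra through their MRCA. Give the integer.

The MRCA of Ailuropoda_occidentalis and Arabidopsis_rubra is the root of the tree.
From Ailuropoda_occidentalis up to that node: 6 branches. From Arabidopsis_rubra up to the same node: 5 branches. Total: 6 + 5 = 11.

11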